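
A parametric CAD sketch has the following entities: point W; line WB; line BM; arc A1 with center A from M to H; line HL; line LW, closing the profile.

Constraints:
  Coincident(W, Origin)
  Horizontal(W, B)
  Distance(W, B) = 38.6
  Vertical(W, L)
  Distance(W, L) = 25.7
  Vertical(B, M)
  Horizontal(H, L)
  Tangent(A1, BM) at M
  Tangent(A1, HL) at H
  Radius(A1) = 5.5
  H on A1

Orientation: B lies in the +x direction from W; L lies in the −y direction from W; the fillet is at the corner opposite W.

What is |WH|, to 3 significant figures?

41.9

W is at the origin; W and B share the same y with |WB| = 38.6 and B on the +x side, so B = (38.6, 0.00). WL is vertical with |WL| = 25.7 and L on the −y side, so L = (0.00, -25.7). The virtual corner opposite W is at (38.6, -25.7). Tangency of A1 to BM means the radius AM is perpendicular to BM and tangency of A1 to HL means the radius AH is perpendicular to HL, with radius 5.5, so the center A sits 5.5 in from both sides at A = (33.1, -20.2). That places the tangent points at M = (38.6, -20.2) on BM and H = (33.1, -25.7) on HL. Then |WH| = |H − W| = 41.9.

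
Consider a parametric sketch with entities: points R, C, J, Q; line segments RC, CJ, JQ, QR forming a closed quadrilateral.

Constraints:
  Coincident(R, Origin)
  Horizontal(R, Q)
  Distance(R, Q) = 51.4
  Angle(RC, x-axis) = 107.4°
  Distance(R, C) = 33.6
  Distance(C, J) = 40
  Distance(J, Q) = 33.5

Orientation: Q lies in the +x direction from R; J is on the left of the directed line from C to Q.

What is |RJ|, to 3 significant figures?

38.7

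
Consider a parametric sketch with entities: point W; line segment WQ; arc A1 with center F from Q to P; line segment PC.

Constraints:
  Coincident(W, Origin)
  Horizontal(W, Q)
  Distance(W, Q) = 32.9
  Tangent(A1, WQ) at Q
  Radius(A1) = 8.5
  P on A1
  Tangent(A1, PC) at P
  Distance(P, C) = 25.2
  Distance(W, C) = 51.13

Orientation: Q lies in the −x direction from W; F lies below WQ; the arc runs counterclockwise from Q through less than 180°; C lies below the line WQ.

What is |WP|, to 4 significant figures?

42.44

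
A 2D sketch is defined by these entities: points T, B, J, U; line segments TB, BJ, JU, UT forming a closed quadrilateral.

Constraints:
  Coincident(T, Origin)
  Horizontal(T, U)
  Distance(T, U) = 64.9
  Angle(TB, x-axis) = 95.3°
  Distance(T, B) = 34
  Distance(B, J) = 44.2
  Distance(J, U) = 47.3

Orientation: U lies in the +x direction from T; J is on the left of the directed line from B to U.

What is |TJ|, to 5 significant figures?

57.346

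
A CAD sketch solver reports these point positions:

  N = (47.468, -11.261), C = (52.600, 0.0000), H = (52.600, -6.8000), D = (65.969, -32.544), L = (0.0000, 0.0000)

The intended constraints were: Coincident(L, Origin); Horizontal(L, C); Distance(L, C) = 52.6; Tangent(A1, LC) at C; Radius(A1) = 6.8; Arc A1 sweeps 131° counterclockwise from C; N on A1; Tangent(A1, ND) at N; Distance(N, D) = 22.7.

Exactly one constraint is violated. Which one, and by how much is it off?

Distance(N, D) = 22.7 — off by 5.50.

L = (0.00, 0.00) ✓; L.y = 0.00, C.y = 0.00 ✓; |LC| = 52.60 ✓; ∠(HC, CL) = 90.00° ✓; |HC| = 6.800 ✓; bearing(H→N) − bearing(H→C) = 131.0° ✓; |HN| = 6.800 ✓; ∠(HN, ND) = 90.00° ✓; |ND| = 28.20 ✗.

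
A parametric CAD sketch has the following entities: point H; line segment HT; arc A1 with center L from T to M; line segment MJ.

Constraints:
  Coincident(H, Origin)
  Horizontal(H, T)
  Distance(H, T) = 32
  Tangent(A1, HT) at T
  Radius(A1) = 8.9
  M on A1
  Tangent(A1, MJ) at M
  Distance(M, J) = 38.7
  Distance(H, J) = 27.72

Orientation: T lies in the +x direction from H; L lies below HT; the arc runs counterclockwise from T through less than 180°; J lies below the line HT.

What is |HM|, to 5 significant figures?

26.256

H is at the origin; H and T share the same y with |HT| = 32.0 and T on the +x side, so T = (32.000, 0.0000). Tangency of A1 to HT means the radius LT is perpendicular to HT, so L = T + (0, -8.9) = (32.000, -8.9000). Since LM ⟂ MJ (tangency), |LJ| = √(8.9² + 38.7²) = 39.710 regardless of where M sits on A1. So J lies on both circle(H, 27.72) and circle(L, 39.710); the below-HT intersection is J = (-3.0578, -27.551). M is the foot of the tangent from J: M = (26.165, -2.1795).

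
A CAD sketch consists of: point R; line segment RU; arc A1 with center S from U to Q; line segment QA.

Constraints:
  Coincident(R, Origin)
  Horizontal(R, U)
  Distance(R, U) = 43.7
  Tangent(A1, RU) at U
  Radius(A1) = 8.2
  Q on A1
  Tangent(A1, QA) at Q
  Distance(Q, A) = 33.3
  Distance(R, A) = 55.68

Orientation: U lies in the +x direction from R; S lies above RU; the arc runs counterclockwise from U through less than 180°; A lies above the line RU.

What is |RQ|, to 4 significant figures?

52.43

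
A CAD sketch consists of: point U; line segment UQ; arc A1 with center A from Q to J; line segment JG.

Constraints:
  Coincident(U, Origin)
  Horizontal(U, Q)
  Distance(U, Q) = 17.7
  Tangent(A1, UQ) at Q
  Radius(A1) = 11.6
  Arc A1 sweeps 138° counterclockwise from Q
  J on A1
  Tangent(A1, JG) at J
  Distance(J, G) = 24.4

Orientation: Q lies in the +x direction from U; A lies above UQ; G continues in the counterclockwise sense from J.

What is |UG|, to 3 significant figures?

37.3

U is at the origin; U and Q share the same y with |UQ| = 17.7 and Q on the +x side, so Q = (17.7, 0.00). Since A1 is tangent to UQ there, AQ ⟂ UQ, so A = Q + (0, 11.6) = (17.7, 11.6). On A1, Q sits at bearing -90° from A; a 138° counterclockwise sweep puts J at bearing 48°, so J = A + 11.6·(cos 48°, sin 48°) = (25.5, 20.2). The tangent condition forces AJ to be normal to JG, so JG runs along (−sin 48°, cos 48°); with |JG| = 24.4, G = (7.33, 36.5). Then |UG| = |G − U| = 37.3.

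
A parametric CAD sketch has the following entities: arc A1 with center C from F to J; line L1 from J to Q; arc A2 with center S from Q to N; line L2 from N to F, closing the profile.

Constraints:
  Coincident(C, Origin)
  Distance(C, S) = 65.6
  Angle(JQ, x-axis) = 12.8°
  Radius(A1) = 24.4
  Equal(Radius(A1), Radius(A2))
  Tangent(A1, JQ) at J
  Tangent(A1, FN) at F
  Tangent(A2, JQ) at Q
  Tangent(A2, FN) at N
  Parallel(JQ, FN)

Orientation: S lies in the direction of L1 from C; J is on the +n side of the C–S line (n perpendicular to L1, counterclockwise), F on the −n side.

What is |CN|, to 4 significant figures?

69.99

The slot axis is L1's direction at 12.8°, so u = (cos 12.8°, sin 12.8°) = (0.9751, 0.2215) and n = (−sin 12.8°, cos 12.8°) = (-0.2215, 0.9751). C is at the origin and S lies 65.6 along u from C, so S = 65.6·u = (63.97, 14.53). Tangency of A1 to both parallel lines with radius 24.4 puts J and F at C ± 24.4·n: J = (-5.406, 23.79), F = (5.406, -23.79). Equal radii place Q and N the same way about S: Q = S + 24.4·n = (58.56, 38.33), N = S − 24.4·n = (69.38, -9.260). Then |CN| = |N − C| = 69.99.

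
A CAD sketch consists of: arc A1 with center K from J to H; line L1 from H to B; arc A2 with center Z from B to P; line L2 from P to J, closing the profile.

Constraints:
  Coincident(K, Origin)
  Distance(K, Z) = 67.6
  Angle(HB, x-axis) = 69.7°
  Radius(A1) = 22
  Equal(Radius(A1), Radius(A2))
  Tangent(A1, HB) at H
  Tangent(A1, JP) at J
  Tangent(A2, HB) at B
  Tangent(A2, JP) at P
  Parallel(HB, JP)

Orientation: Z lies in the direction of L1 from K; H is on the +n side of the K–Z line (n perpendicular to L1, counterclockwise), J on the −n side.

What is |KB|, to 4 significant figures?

71.09

Tangency of A1 to both parallel lines with radius 22.0 puts H and J at K ± 22.0·n: H = (-20.63, 7.633), J = (20.63, -7.633). Equal radii place B and P the same way about Z: B = Z + 22.0·n = (2.819, 71.03), P = Z − 22.0·n = (44.09, 55.77). Then |KB| = |B − K| = 71.09.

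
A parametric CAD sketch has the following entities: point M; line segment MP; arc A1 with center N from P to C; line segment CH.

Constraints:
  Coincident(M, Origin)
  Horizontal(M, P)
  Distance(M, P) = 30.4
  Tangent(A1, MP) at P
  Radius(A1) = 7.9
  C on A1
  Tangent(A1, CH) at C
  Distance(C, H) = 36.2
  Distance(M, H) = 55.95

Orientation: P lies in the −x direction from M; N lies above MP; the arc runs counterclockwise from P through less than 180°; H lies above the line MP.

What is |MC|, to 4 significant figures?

25.03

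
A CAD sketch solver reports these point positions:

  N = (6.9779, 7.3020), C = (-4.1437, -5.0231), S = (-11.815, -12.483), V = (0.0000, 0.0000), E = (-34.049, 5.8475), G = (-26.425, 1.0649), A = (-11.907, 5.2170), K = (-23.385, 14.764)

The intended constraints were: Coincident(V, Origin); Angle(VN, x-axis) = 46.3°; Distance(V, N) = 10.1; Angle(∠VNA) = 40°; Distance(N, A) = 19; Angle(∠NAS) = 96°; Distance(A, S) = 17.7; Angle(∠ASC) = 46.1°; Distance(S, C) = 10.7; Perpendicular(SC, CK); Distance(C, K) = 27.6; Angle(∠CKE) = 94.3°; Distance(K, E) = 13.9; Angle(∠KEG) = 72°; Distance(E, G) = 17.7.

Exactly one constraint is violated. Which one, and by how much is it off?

Distance(E, G) = 17.7 — off by 8.70.

V = (0.00, 0.00) ✓; VN at 46.30° ✓; |VN| = 10.10 ✓; ∠VNA = 40.00° ✓; |NA| = 19.00 ✓; ∠NAS = 96.00° ✓; |AS| = 17.70 ✓; ∠ASC = 46.10° ✓; |SC| = 10.70 ✓; ∠(SC, CK) = 90.00° ✓; |CK| = 27.60 ✓; ∠CKE = 94.30° ✓; |KE| = 13.90 ✓; ∠KEG = 72.00° ✓; |EG| = 9.000 ✗.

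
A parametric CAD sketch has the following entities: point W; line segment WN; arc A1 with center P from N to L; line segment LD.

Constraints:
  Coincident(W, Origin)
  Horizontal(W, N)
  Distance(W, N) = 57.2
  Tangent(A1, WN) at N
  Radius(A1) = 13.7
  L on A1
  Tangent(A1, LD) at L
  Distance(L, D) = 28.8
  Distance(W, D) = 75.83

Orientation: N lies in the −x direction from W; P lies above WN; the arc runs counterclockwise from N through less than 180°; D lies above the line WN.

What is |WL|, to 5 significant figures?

50.133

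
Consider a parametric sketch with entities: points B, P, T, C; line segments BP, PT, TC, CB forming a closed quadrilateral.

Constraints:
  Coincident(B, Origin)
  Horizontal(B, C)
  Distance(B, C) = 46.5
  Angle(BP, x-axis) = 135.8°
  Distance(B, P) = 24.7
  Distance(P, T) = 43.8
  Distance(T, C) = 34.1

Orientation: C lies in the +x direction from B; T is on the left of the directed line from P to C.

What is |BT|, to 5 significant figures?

36.522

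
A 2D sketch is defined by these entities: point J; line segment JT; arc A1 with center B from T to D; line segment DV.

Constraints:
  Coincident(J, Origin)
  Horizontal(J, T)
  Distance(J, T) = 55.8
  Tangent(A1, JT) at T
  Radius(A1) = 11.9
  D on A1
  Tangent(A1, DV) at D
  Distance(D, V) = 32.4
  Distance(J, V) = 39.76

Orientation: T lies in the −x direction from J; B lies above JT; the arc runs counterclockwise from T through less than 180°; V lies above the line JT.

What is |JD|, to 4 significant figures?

46.71

J is at the origin; JT is horizontal with |JT| = 55.8 and T on the −x side, so T = (-55.80, 0.000). The tangent condition forces BT to be normal to JT, so B = T + (0, 11.9) = (-55.80, 11.90). Since BD ⟂ DV (tangency), |BV| = √(11.9² + 32.4²) = 34.52 regardless of where D sits on A1. So V lies on both circle(J, 39.76) and circle(B, 34.52); the above-JT intersection is V = (-26.30, 29.82). D is the foot of the tangent from V: D = (-46.49, 4.483).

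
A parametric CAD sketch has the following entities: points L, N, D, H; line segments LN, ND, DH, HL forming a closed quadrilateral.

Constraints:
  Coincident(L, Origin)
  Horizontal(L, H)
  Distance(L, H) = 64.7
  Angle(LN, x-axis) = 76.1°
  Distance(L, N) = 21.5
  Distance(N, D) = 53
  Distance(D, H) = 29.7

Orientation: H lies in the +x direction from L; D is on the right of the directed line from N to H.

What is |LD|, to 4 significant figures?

44.92

Checks: |LH| = 64.70 ✓; |LN| = 21.50 ✓; |ND| = 53.00 ✓; |DH| = 29.70 ✓.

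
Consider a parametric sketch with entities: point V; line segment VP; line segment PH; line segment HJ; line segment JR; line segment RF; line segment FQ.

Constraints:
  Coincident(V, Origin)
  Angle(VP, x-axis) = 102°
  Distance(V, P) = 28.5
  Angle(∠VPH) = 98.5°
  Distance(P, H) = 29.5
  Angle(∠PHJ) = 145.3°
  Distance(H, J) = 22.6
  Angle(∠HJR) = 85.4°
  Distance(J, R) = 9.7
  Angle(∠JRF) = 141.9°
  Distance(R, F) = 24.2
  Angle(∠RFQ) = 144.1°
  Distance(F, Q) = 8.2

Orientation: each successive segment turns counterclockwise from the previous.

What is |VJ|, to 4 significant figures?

54.49

∠VPH = 98.5° gives PH at -176.5° from the x-axis; with |PH| = 29.5, H = (-35.37, 26.08). ∠PHJ = 145.3° gives HJ at -141.8° from the x-axis; with |HJ| = 22.6, J = (-53.13, 12.10). Then |VJ| = |J − V| = 54.49.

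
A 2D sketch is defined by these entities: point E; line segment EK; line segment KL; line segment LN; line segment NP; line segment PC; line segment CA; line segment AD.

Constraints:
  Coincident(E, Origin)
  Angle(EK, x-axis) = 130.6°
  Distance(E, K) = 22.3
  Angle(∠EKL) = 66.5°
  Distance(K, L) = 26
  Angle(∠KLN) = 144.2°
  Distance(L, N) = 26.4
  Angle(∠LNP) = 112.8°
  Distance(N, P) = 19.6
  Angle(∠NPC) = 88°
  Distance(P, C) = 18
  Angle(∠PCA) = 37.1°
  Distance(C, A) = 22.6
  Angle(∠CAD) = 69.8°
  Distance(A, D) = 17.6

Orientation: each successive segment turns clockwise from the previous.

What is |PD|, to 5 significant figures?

6.0601

∠PCA = 37.1° gives CA at 39.200° from the x-axis; with |CA| = 22.6, A = (36.272, 10.187). ∠CAD = 69.8° gives AD at -71.000° from the x-axis; with |AD| = 17.6, D = (42.002, -6.4541). Then |PD| = |D − P| = 6.0601.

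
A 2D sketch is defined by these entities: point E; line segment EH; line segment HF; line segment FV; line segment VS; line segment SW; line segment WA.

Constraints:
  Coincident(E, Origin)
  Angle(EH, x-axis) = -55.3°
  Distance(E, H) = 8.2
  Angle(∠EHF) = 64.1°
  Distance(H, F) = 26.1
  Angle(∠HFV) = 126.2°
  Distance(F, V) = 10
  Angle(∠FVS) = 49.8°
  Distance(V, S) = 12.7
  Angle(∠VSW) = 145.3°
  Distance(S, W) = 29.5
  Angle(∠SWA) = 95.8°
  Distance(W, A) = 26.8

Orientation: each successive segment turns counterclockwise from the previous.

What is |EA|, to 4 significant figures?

41.78

E is at the origin; EH runs at -55.3° with length 8.2, so H = (4.668, -6.742). ∠EHF = 64.1° gives HF at 60.60° from the x-axis; with |HF| = 26.1, F = (17.48, 16.00). ∠HFV = 126.2° gives FV at 114.4° from the x-axis; with |FV| = 10.0, V = (13.35, 25.10). ∠FVS = 49.8° gives VS at -115.4° from the x-axis; with |VS| = 12.7, S = (7.902, 13.63). ∠VSW = 145.3° gives SW at -80.70° from the x-axis; with |SW| = 29.5, W = (12.67, -15.48). ∠SWA = 95.8° gives WA at 3.500° from the x-axis; with |WA| = 26.8, A = (39.42, -13.84). Then |EA| = |A − E| = 41.78.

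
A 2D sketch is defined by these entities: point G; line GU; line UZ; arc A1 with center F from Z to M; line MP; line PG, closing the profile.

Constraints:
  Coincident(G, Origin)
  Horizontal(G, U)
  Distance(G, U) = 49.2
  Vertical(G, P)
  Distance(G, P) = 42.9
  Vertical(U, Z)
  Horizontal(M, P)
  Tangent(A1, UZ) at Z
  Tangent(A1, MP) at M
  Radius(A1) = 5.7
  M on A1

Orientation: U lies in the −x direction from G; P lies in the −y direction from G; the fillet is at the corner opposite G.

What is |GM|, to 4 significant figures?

61.10

G is at the origin; G and U share the same y with |GU| = 49.2 and U on the −x side, so U = (-49.20, 0.000). GP is vertical with |GP| = 42.9 and P on the −y side, so P = (0.000, -42.90). The virtual corner opposite G is at (-49.20, -42.90). A1 meets UZ tangentially, so FZ is at right angles to UZ and A1 meets MP tangentially, so FM is at right angles to MP, with radius 5.7, so the center F sits 5.7 in from both sides at F = (-43.50, -37.20). That places the tangent points at Z = (-49.20, -37.20) on UZ and M = (-43.50, -42.90) on MP. Then |GM| = |M − G| = 61.10.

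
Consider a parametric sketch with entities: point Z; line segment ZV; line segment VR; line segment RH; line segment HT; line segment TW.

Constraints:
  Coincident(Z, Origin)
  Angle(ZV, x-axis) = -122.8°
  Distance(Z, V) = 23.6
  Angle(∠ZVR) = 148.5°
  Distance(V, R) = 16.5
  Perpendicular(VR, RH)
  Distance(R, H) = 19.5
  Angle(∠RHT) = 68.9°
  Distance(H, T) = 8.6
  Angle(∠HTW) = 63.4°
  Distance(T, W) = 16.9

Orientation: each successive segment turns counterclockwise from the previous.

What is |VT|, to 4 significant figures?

18.46

Z is at the origin; ZV runs at -122.8° with length 23.6, so V = (-12.78, -19.84). ∠ZVR = 148.5° gives VR at -91.30° from the x-axis; with |VR| = 16.5, R = (-13.16, -36.33). The perpendicularity gives RH at right angles to VR, so RH runs at -1.300°; with |RH| = 19.5, H = (6.336, -36.78). ∠RHT = 68.9° gives HT at 109.8° from the x-axis; with |HT| = 8.6, T = (3.423, -28.68). Then |VT| = |T − V| = 18.46.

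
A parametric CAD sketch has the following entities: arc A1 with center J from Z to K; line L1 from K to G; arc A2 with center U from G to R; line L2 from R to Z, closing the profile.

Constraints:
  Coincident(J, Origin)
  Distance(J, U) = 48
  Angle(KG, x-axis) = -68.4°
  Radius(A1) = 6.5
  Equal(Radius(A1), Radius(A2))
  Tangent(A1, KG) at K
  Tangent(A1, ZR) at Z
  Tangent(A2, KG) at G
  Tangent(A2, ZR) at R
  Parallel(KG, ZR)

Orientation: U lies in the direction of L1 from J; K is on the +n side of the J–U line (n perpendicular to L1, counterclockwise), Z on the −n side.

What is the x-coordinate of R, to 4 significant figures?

11.63

The slot axis is L1's direction at -68.4°, so u = (cos -68.4°, sin -68.4°) = (0.3681, -0.9298) and n = (−sin -68.4°, cos -68.4°) = (0.9298, 0.3681). J is at the origin and U lies 48.0 along u from J, so U = 48.0·u = (17.67, -44.63). Tangency of A1 to both parallel lines with radius 6.5 puts K and Z at J ± 6.5·n: K = (6.044, 2.393), Z = (-6.044, -2.393). Equal radii place G and R the same way about U: G = U + 6.5·n = (23.71, -42.24), R = U − 6.5·n = (11.63, -47.02). So R.x = 11.63.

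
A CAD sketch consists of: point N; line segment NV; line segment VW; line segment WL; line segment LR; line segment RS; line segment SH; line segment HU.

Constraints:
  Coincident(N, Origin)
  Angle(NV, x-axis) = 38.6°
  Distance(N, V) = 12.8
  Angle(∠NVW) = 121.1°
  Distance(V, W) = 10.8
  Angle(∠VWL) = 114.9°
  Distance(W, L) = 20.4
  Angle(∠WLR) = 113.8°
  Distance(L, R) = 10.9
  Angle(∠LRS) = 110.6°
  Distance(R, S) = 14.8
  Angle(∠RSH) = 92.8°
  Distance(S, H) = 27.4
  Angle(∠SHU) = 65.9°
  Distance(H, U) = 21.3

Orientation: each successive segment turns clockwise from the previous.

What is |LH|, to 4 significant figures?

26.34

N is at the origin; NV runs at 38.6° with length 12.8, so V = (10.00, 7.986). ∠NVW = 121.1° gives VW at -20.30° from the x-axis; with |VW| = 10.8, W = (20.13, 4.239). ∠VWL = 114.9° gives WL at -85.40° from the x-axis; with |WL| = 20.4, L = (21.77, -16.10). ∠WLR = 113.8° gives LR at -151.6° from the x-axis; with |LR| = 10.9, R = (12.18, -21.28). ∠LRS = 110.6° gives RS at 139.0° from the x-axis; with |RS| = 14.8, S = (1.011, -11.57). ∠RSH = 92.8° gives SH at 51.80° from the x-axis; with |SH| = 27.4, H = (17.96, 9.962). Then |LH| = |H − L| = 26.34.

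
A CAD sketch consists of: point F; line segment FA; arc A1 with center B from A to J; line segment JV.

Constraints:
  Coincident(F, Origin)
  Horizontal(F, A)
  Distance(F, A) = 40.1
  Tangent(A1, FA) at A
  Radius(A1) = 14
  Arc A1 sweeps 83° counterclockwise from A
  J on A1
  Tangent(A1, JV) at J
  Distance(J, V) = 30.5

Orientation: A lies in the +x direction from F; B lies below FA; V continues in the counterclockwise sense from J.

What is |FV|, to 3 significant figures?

48.1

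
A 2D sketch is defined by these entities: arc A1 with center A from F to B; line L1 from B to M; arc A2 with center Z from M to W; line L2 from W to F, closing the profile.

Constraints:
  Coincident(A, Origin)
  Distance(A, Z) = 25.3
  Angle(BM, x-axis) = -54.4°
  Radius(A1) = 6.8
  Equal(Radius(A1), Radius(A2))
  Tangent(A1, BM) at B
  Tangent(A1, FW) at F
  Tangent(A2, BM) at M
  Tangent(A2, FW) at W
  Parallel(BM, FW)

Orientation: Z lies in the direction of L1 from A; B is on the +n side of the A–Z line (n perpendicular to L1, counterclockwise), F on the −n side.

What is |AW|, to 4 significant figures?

26.20

Tangency of A1 to both parallel lines with radius 6.8 puts B and F at A ± 6.8·n: B = (5.529, 3.958), F = (-5.529, -3.958). Equal radii place M and W the same way about Z: M = Z + 6.8·n = (20.26, -16.61), W = Z − 6.8·n = (9.199, -24.53). Then |AW| = |W − A| = 26.20.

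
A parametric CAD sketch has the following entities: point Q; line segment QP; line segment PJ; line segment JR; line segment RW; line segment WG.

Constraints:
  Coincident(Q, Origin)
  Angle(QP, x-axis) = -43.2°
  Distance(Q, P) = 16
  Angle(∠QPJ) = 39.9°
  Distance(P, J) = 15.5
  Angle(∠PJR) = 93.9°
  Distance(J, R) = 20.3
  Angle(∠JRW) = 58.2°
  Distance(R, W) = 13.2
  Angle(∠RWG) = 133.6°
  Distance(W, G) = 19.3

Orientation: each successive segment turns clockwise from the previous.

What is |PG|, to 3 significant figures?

4.50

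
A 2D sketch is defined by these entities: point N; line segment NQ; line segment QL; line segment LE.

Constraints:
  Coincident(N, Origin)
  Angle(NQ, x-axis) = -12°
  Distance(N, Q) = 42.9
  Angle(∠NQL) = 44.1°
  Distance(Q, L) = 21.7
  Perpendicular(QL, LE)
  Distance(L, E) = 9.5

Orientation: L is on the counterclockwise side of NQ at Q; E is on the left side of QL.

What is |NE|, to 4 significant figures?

22.30

N is at the origin; NQ runs at -12.0° with length 42.9, so Q = 42.9·(cos -12.0°, sin -12.0°) = (41.96, -8.919). ∠NQL = 44.1°, so QL runs at -12.0° + (180° − 44.1°) = 123.9° from the x-axis; with |QL| = 21.7, L = Q + 21.7·(cos 123.9°, sin 123.9°) = (29.86, 9.092). QL is perpendicular to LE; with |LE| = 9.5 on the left of QL, E = L + 9.5·(-0.8300, -0.5577) = (21.97, 3.793). Then |NE| = |E − N| = 22.30.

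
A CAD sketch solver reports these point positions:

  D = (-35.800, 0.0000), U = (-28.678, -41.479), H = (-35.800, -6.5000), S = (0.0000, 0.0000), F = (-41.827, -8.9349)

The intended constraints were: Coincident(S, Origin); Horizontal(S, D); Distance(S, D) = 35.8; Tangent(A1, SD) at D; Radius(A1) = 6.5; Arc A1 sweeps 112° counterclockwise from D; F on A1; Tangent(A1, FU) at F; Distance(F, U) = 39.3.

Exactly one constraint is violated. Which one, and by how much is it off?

Distance(F, U) = 39.3 — off by 4.20.

S = (0.00, 0.00) ✓; S.y = 0.00, D.y = 0.00 ✓; |SD| = 35.80 ✓; ∠(HD, DS) = 90.00° ✓; |HD| = 6.500 ✓; bearing(H→F) − bearing(H→D) = 112.0° ✓; |HF| = 6.500 ✓; ∠(HF, FU) = 90.00° ✓; |FU| = 35.10 ✗.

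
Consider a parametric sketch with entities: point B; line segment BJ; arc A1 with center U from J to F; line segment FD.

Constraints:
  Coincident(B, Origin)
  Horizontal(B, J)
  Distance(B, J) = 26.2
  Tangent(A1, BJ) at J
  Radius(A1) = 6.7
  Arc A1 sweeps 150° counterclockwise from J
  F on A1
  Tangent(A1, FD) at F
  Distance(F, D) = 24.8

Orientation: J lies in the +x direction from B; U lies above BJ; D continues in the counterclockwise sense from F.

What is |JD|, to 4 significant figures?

30.80

On A1, J sits at bearing -90° from U; a 150° counterclockwise sweep puts F at bearing 60°, so F = U + 6.7·(cos 60°, sin 60°) = (29.55, 12.50). The tangent condition forces UF to be normal to FD, so FD runs along (−sin 60°, cos 60°); with |FD| = 24.8, D = (8.073, 24.90). Then |JD| = |D − J| = 30.80.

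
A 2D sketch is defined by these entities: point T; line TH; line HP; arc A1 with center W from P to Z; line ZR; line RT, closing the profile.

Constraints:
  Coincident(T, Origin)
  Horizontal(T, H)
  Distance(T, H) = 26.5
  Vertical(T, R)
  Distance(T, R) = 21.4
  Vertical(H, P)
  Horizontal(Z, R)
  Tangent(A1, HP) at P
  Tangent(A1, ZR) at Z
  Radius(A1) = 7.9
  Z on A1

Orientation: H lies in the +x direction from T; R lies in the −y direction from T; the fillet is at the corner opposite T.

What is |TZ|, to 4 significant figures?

28.35

T is at the origin; T and H share the same y with |TH| = 26.5 and H on the +x side, so H = (26.50, 0.000). T and R share the same x with |TR| = 21.4 and R on the −y side, so R = (0.000, -21.40). The virtual corner opposite T is at (26.50, -21.40). A1 meets HP tangentially, so WP is at right angles to HP and since A1 is tangent to ZR there, WZ ⟂ ZR, with radius 7.9, so the center W sits 7.9 in from both sides at W = (18.60, -13.50). That places the tangent points at P = (26.50, -13.50) on HP and Z = (18.60, -21.40) on ZR. Then |TZ| = |Z − T| = 28.35.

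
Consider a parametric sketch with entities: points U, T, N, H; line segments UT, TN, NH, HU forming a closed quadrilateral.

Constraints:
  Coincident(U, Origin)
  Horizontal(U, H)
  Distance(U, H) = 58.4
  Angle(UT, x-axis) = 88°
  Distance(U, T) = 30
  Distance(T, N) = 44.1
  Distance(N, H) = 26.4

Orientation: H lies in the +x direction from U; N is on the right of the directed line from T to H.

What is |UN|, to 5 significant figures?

32.067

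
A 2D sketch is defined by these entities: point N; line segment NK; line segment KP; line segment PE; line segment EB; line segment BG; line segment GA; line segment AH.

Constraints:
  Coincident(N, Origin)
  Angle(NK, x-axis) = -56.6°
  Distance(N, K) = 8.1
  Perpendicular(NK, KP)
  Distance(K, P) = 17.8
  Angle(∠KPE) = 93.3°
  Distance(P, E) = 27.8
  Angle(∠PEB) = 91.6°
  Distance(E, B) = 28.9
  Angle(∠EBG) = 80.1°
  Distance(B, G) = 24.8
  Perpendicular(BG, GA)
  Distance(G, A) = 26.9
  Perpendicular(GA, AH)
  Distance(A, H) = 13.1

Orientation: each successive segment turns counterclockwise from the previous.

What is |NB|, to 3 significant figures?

24.0

N is at the origin; NK runs at -56.6° with length 8.1, so K = (4.46, -6.76). NK ⟂ KP, so KP runs at 33.4°; with |KP| = 17.8, P = (19.3, 3.04). ∠KPE = 93.3° gives PE at 120° from the x-axis; with |PE| = 27.8, E = (5.38, 27.1). ∠PEB = 91.6° gives EB at -152° from the x-axis; with |EB| = 28.9, B = (-20.0, 13.3). Then |NB| = |B − N| = 24.0.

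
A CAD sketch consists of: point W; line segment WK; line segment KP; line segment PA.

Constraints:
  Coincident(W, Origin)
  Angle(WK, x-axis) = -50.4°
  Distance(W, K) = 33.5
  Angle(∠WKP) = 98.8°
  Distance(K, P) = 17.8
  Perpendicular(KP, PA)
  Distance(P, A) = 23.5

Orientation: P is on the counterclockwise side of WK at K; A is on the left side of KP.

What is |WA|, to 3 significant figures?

24.9

W is at the origin; WK runs at -50.4° with length 33.5, so K = 33.5·(cos -50.4°, sin -50.4°) = (21.4, -25.8). ∠WKP = 98.8°, so KP runs at -50.4° + (180° − 98.8°) = 30.8° from the x-axis; with |KP| = 17.8, P = K + 17.8·(cos 30.8°, sin 30.8°) = (36.6, -16.7). KP is perpendicular to PA; with |PA| = 23.5 on the left of KP, A = P + 23.5·(-0.512, 0.859) = (24.6, 3.49). Then |WA| = |A − W| = 24.9.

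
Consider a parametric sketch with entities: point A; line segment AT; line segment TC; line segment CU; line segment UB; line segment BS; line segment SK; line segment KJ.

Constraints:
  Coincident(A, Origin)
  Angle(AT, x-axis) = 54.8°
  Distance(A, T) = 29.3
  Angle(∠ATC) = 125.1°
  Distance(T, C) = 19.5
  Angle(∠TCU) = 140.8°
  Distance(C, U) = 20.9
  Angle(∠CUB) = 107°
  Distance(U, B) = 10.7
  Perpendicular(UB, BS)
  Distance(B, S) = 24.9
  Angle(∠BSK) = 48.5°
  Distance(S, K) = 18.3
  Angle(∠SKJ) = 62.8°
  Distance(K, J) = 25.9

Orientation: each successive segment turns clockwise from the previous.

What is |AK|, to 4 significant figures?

45.71

A is at the origin; AT runs at 54.8° with length 29.3, so T = (16.89, 23.94). ∠ATC = 125.1° gives TC at -0.1000° from the x-axis; with |TC| = 19.5, C = (36.39, 23.91). ∠TCU = 140.8° gives CU at -39.30° from the x-axis; with |CU| = 20.9, U = (52.56, 10.67). ∠CUB = 107.0° gives UB at -112.3° from the x-axis; with |UB| = 10.7, B = (48.50, 0.7709). UB is perpendicular to BS, so BS runs at 157.7°; with |BS| = 24.9, S = (25.46, 10.22). ∠BSK = 48.5° gives SK at 26.20° from the x-axis; with |SK| = 18.3, K = (41.88, 18.30). Then |AK| = |K − A| = 45.71.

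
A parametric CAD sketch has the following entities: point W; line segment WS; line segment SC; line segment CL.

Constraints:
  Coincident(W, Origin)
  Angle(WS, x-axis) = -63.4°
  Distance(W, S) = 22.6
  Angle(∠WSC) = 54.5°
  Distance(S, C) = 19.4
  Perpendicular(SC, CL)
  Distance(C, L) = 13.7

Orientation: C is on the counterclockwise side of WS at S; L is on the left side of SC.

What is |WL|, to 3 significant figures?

7.84

W is at the origin; WS runs at -63.4° with length 22.6, so S = 22.6·(cos -63.4°, sin -63.4°) = (10.1, -20.2). ∠WSC = 54.5°, so SC runs at -63.4° + (180° − 54.5°) = 62.1° from the x-axis; with |SC| = 19.4, C = S + 19.4·(cos 62.1°, sin 62.1°) = (19.2, -3.06). SC ⟂ CL; with |CL| = 13.7 on the left of SC, L = C + 13.7·(-0.884, 0.468) = (7.09, 3.35). Then |WL| = |L − W| = 7.84.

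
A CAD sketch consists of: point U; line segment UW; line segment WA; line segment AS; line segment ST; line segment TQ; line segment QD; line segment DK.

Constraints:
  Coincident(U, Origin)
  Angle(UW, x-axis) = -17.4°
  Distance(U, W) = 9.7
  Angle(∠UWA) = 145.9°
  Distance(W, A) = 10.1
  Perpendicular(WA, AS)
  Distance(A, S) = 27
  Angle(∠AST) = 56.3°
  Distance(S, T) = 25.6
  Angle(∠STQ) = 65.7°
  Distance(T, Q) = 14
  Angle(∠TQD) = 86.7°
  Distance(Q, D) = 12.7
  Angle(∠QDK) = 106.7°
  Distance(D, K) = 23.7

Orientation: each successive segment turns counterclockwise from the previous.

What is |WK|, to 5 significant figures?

34.819

U is at the origin; UW runs at -17.4° with length 9.7, so W = (9.2561, -2.9007). ∠UWA = 145.9° gives WA at 16.700° from the x-axis; with |WA| = 10.1, A = (18.930, 0.0016456). The perpendicularity gives AS at right angles to WA, so AS runs at 106.70°; with |AS| = 27.0, S = (11.171, 25.863). ∠AST = 56.3° gives ST at -129.60° from the x-axis; with |ST| = 25.6, T = (-5.1466, 6.1377). ∠STQ = 65.7° gives TQ at -15.300° from the x-axis; with |TQ| = 14.0, Q = (8.3572, 2.4435). ∠TQD = 86.7° gives QD at 78.000° from the x-axis; with |QD| = 12.7, D = (10.998, 14.866). ∠QDK = 106.7° gives DK at 151.30° from the x-axis; with |DK| = 23.7, K = (-9.7907, 26.247). Then |WK| = |K − W| = 34.819.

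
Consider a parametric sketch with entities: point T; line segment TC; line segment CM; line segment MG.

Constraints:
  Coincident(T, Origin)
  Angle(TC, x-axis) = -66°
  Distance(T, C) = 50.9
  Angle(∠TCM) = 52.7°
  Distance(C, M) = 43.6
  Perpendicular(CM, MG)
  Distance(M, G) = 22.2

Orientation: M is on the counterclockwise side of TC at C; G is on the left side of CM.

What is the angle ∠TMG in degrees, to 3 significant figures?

17.5°

∠TCM = 52.7°, so CM runs at -66.0° + (180° − 52.7°) = 61.3° from the x-axis; with |CM| = 43.6, M = C + 43.6·(cos 61.3°, sin 61.3°) = (41.6, -8.26). The perpendicularity gives MG at right angles to CM; with |MG| = 22.2 on the left of CM, G = M + 22.2·(-0.877, 0.480) = (22.2, 2.41). Then cos ∠TMG = MT·MG / (|MT||MG|), giving 17.5°.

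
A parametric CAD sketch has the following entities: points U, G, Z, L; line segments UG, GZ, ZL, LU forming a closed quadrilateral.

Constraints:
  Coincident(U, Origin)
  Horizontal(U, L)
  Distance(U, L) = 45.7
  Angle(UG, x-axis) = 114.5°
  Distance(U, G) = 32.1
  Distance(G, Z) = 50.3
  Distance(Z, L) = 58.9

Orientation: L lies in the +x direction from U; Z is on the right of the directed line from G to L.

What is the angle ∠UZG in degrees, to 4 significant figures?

28.59°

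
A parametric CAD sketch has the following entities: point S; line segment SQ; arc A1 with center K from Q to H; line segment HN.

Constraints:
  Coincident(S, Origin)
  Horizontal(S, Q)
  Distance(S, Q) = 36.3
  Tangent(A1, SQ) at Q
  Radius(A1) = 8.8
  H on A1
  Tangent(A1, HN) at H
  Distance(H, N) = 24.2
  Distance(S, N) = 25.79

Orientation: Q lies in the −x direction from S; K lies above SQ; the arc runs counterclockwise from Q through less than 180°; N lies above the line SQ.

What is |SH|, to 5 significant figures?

29.729

Checks: S.y = 0.00, Q.y = 0.00 ✓; |KH| = 8.800 ✓; ∠(KH, HN) = 90.00° ✓; |HN| = 24.20 ✓; |SN| = 25.79 ✓.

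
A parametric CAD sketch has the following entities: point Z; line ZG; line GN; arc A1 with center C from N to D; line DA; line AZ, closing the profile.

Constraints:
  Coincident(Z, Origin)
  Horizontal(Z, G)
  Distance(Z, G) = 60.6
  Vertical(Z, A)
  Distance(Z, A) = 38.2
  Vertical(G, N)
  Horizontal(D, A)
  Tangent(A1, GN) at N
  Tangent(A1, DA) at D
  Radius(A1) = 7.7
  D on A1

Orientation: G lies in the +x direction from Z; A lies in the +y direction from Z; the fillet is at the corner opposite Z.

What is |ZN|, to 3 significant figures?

67.8

Z is at the origin; Z and G share the same y with |ZG| = 60.6 and G on the +x side, so G = (60.6, 0.00). ZA is vertical with |ZA| = 38.2 and A on the +y side, so A = (0.00, 38.2). The virtual corner opposite Z is at (60.6, 38.2). Since A1 is tangent to GN there, CN ⟂ GN and since A1 is tangent to DA there, CD ⟂ DA, with radius 7.7, so the center C sits 7.7 in from both sides at C = (52.9, 30.5). That places the tangent points at N = (60.6, 30.5) on GN and D = (52.9, 38.2) on DA. Then |ZN| = |N − Z| = 67.8.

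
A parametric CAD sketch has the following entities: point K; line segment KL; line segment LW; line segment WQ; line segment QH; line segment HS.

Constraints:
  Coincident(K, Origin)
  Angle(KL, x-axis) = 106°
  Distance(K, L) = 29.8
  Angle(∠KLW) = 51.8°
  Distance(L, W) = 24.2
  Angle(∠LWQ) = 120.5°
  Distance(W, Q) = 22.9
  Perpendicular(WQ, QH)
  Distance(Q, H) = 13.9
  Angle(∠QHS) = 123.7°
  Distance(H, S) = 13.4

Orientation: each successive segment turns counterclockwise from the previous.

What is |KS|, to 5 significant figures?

7.0891

WQ is perpendicular to QH, so QH runs at 23.700°; with |QH| = 13.9, H = (-0.43765, -6.3637). ∠QHS = 123.7° gives HS at 80.000° from the x-axis; with |HS| = 13.4, S = (1.8892, 6.8327). Then |KS| = |S − K| = 7.0891.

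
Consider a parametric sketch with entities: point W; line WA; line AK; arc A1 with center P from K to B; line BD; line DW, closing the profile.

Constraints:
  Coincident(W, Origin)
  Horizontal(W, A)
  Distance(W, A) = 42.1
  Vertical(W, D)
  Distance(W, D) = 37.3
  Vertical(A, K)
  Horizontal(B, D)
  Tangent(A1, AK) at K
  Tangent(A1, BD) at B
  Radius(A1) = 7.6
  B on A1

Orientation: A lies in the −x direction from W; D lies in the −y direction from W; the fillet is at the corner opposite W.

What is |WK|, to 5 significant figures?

51.522

W is at the origin; W and A share the same y with |WA| = 42.1 and A on the −x side, so A = (-42.100, 0.0000). WD is vertical with |WD| = 37.3 and D on the −y side, so D = (0.0000, -37.300). The virtual corner opposite W is at (-42.100, -37.300). Since A1 is tangent to AK there, PK ⟂ AK and tangency of A1 to BD means the radius PB is perpendicular to BD, with radius 7.6, so the center P sits 7.6 in from both sides at P = (-34.500, -29.700). That places the tangent points at K = (-42.100, -29.700) on AK and B = (-34.500, -37.300) on BD. Then |WK| = |K − W| = 51.522.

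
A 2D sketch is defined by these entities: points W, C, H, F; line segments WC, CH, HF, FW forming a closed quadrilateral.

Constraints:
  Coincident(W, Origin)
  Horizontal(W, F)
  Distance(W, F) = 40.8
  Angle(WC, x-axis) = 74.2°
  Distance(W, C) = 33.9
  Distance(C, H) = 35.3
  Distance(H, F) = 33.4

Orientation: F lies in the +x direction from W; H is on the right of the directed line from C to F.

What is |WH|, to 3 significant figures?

7.95

Checks: W.y = 0.00, F.y = 0.00 ✓; |CH| = 35.30 ✓; |HF| = 33.40 ✓.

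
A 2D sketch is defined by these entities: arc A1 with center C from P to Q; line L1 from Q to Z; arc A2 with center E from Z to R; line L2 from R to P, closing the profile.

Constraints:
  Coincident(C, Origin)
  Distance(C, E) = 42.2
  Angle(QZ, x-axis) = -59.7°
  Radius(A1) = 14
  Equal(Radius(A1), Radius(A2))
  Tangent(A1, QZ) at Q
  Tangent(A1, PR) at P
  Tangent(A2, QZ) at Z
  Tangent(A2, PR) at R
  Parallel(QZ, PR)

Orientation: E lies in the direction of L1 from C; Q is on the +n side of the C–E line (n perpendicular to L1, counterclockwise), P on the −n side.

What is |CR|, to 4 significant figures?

44.46

The slot axis is L1's direction at -59.7°, so u = (cos -59.7°, sin -59.7°) = (0.5045, -0.8634) and n = (−sin -59.7°, cos -59.7°) = (0.8634, 0.5045). C is at the origin and E lies 42.2 along u from C, so E = 42.2·u = (21.29, -36.44). Tangency of A1 to both parallel lines with radius 14.0 puts Q and P at C ± 14.0·n: Q = (12.09, 7.063), P = (-12.09, -7.063). Equal radii place Z and R the same way about E: Z = E + 14.0·n = (33.38, -29.37), R = E − 14.0·n = (9.204, -43.50). Then |CR| = |R − C| = 44.46.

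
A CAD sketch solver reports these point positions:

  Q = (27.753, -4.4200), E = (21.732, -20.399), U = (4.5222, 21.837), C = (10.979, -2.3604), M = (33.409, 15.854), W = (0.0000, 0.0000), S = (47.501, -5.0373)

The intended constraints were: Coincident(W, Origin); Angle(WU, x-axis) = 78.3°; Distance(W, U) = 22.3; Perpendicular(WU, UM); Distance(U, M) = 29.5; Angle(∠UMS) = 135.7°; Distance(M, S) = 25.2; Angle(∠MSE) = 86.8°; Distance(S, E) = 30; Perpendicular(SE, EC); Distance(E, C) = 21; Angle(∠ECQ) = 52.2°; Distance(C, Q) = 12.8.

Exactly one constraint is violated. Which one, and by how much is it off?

Distance(C, Q) = 12.8 — off by 4.10.

W = (0.00, 0.00) ✓; WU at 78.30° ✓; |WU| = 22.30 ✓; ∠(WU, UM) = 90.00° ✓; |UM| = 29.50 ✓; ∠UMS = 135.7° ✓; |MS| = 25.20 ✓; ∠MSE = 86.80° ✓; |SE| = 30.00 ✓; ∠(SE, EC) = 90.00° ✓; |EC| = 21.00 ✓; ∠ECQ = 52.20° ✓; |CQ| = 16.90 ✗.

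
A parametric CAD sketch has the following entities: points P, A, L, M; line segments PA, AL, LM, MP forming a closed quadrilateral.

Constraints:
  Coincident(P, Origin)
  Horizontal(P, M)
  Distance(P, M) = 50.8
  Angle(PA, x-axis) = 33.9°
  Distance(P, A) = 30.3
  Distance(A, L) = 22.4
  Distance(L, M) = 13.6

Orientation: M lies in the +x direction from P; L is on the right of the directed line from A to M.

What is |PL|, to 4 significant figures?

37.38

P is at the origin; PM is horizontal with |PM| = 50.8 and M in +x, so M = (50.8, 0). PA runs at 33.9° with |PA| = 30.3, so A = (25.15, 16.90). L is determined by |AL| = 22.4 and |LM| = 13.6 together: it lies at the intersection of circle(A, 22.4) and circle(M, 13.6). With |AM| = 30.72, the foot of the radical line on AM is 20.52 from A and the perpendicular offset is √(22.4² − 20.52²) = 8.993. Taking the right-of-AM solution: L = (37.33, -1.897).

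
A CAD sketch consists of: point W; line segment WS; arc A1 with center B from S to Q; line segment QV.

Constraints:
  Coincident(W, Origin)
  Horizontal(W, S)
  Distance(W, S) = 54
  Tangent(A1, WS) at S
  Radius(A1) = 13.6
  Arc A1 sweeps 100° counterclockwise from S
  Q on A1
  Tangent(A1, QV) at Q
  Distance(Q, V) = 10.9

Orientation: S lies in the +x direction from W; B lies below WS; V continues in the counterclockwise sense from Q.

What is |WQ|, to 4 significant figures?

43.63

W is at the origin; WS is horizontal with |WS| = 54.0 and S on the +x side, so S = (54.00, 0.000). A1 meets WS tangentially, so BS is at right angles to WS, so B = S + (0, -13.6) = (54.00, -13.60). On A1, S sits at bearing 90° from B; a 100° counterclockwise sweep puts Q at bearing 190°, so Q = B + 13.6·(cos 190°, sin 190°) = (40.61, -15.96). Then |WQ| = |Q − W| = 43.63.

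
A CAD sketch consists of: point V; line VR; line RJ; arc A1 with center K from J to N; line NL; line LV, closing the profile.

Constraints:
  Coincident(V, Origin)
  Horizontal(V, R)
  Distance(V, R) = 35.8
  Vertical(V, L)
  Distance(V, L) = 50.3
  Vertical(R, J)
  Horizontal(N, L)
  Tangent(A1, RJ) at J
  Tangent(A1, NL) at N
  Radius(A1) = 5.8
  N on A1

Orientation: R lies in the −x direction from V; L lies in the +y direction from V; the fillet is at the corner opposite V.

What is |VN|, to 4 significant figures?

58.57

V is at the origin; VR is horizontal with |VR| = 35.8 and R on the −x side, so R = (-35.80, 0.000). VL is vertical with |VL| = 50.3 and L on the +y side, so L = (0.000, 50.30). The virtual corner opposite V is at (-35.80, 50.30). The tangent condition forces KJ to be normal to RJ and since A1 is tangent to NL there, KN ⟂ NL, with radius 5.8, so the center K sits 5.8 in from both sides at K = (-30.00, 44.50). That places the tangent points at J = (-35.80, 44.50) on RJ and N = (-30.00, 50.30) on NL. Then |VN| = |N − V| = 58.57.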